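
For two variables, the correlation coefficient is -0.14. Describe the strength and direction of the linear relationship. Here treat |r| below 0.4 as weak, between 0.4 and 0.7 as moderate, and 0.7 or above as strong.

r = -0.14 < 0 so the relationship is negative.
|r| = 0.14, which falls in the weak range.

weak negative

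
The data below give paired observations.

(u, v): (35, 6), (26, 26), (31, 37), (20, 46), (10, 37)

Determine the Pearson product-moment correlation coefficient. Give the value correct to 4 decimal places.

n = 5, Σu = 122, Σv = 152, Σu² = 3362, Σv² = 5566, Σuv = 3323
nΣuv − ΣuΣv = 16615 − 18544 = -1929
nΣu² − (Σu)² = 16810 − 14884 = 1926; nΣv² − (Σv)² = 27830 − 23104 = 4726
r = -1929 / √(1926 × 4726) = -1929 / 3016.9978 ≈ -0.6394

-0.6394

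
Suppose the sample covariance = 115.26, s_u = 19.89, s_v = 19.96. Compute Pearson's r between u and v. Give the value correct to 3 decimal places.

r = Cov(u,v) / (s_u · s_v) = 115.26 / (19.89 × 19.96)
  = 115.26 / 397.0044 ≈ 0.290

0.290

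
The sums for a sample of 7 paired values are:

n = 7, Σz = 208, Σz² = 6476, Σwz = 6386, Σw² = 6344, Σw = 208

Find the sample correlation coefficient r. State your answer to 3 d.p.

r = (nΣwz − ΣwΣz) / √[(nΣw² − (Σw)²)(nΣz² − (Σz)²)]
Numerator: 7×6386 − 208×208 = 1438
Denominator: √[(44408 − 43264)(45332 − 43264)] = √[1144 × 2068] = 1538.1131
r = 1438 / 1538.1131 ≈ 0.935

0.935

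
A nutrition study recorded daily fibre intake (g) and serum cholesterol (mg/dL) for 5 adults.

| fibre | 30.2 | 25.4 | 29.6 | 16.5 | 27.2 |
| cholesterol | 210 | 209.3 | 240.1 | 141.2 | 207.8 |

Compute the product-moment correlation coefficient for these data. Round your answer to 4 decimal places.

0.9320

n = 5, Σx = 128.9, Σy = 1008.4, Σx² = 3445.45, Σy² = 208672.78, Σxy = 26747.14
nΣxy − ΣxΣy = 133735.7 − 129982.76 = 3752.94
nΣx² − (Σx)² = 17227.25 − 16615.21 = 612.04; nΣy² − (Σy)² = 1043363.9 − 1016870.56 = 26493.34
r = 3752.94 / √(612.04 × 26493.34) = 3752.94 / 4026.7833 ≈ 0.9320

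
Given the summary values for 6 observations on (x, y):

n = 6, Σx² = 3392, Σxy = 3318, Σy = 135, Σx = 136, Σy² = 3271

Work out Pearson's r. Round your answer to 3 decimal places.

0.960

r = (nΣxy − ΣxΣy) / √[(nΣx² − (Σx)²)(nΣy² − (Σy)²)]
Numerator: 6×3318 − 136×135 = 1548
Denominator: √[(20352 − 18496)(19626 − 18225)] = √[1856 × 1401] = 1612.5309
r = 1548 / 1612.5309 ≈ 0.960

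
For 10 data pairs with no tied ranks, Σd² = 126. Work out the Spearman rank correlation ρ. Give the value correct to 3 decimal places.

ρ = 1 − 6Σd² / [n(n²−1)] = 1 − 6×126 / (10×99)
  = 1 − 756/990 = 1 − 0.7636 ≈ 0.236

0.236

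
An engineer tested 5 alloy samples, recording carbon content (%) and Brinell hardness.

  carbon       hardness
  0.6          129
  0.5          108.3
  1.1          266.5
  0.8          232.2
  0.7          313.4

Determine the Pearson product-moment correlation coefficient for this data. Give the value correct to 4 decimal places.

0.6543

n = 5, Σx = 3.7, Σy = 1049.4, Σx² = 2.95, Σy² = 251528.54, Σxy = 829.84
nΣxy − ΣxΣy = 4149.2 − 3882.78 = 266.42
nΣx² − (Σx)² = 14.75 − 13.69 = 1.06; nΣy² − (Σy)² = 1257642.7 − 1101240.36 = 156402.34
r = 266.42 / √(1.06 × 156402.34) = 266.42 / 407.1689 ≈ 0.6543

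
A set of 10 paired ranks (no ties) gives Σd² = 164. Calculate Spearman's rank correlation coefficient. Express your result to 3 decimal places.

0.006

ρ = 1 − 6Σd² / [n(n²−1)] = 1 − 6×164 / (10×99)
  = 1 − 984/990 = 1 − 0.9939 ≈ 0.006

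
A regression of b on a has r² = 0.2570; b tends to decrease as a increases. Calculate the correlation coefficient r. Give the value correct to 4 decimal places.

-0.5070

|r| = √0.2570 = 0.5070
The association is negative, so r = −0.5070.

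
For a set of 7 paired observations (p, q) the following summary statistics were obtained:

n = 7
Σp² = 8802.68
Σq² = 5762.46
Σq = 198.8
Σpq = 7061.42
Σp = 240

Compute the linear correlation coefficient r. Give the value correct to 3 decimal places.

r = (nΣpq − ΣpΣq) / √[(nΣp² − (Σp)²)(nΣq² − (Σq)²)]
Numerator: 7×7061.42 − 240×198.8 = 1717.94
Denominator: √[(61618.76 − 57600)(40337.22 − 39521.44)] = √[4018.76 × 815.78] = 1810.6419
r = 1717.94 / 1810.6419 ≈ 0.949

0.949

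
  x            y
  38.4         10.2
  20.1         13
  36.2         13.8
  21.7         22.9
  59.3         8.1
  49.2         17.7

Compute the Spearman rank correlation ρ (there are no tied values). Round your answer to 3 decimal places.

Rank x: 4, 1, 3, 2, 6, 5
Rank y: 2, 3, 4, 6, 1, 5
d = rank(x) − rank(y): 2, -2, -1, -4, 5, 0; Σd² = 50
ρ = 1 − 6Σd² / [n(n²−1)] = 1 − 6×50 / (6×35) = 1 − 300/210 ≈ -0.429

-0.429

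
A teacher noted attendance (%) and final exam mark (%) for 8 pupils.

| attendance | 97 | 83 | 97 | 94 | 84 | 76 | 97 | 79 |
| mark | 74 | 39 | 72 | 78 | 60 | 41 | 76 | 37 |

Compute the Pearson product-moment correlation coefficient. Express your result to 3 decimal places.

0.929

n = 8, Σx = 707, Σy = 477, Σx² = 63025, Σy² = 30691, Σxy = 43182
nΣxy − ΣxΣy = 345456 − 337239 = 8217
nΣx² − (Σx)² = 504200 − 499849 = 4351; nΣy² − (Σy)² = 245528 − 227529 = 17999
r = 8217 / √(4351 × 17999) = 8217 / 8849.4999 ≈ 0.929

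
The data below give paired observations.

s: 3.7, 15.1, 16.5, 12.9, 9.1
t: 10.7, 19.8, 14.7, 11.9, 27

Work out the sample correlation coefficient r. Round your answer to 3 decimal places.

n = 5, Σs = 57.3, Σt = 84.1, Σs² = 763.17, Σt² = 1593.23, Σst = 980.33
nΣst − ΣsΣt = 4901.65 − 4818.93 = 82.72
nΣs² − (Σs)² = 3815.85 − 3283.29 = 532.56; nΣt² − (Σt)² = 7966.15 − 7072.81 = 893.34
r = 82.72 / √(532.56 × 893.34) = 82.72 / 689.7515 ≈ 0.120

0.120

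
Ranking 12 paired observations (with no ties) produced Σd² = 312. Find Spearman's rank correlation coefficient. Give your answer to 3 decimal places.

ρ = 1 − 6Σd² / [n(n²−1)] = 1 − 6×312 / (12×143)
  = 1 − 1872/1716 = 1 − 1.0909 ≈ -0.091

-0.091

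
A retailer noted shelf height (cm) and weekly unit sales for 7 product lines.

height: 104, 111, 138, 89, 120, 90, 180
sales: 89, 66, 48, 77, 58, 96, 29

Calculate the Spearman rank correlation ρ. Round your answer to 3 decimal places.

Rank height: 3, 4, 6, 1, 5, 2, 7
Rank sales: 6, 4, 2, 5, 3, 7, 1
d = rank(height) − rank(sales): -3, 0, 4, -4, 2, -5, 6; Σd² = 106
ρ = 1 − 6Σd² / [n(n²−1)] = 1 − 6×106 / (7×48) = 1 − 636/336 ≈ -0.893

-0.893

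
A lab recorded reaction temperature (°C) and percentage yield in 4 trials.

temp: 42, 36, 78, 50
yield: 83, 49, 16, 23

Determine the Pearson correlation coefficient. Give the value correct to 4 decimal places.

n = 4, Σx = 206, Σy = 171, Σx² = 11644, Σy² = 10075, Σxy = 7648
nΣxy − ΣxΣy = 30592 − 35226 = -4634
nΣx² − (Σx)² = 46576 − 42436 = 4140; nΣy² − (Σy)² = 40300 − 29241 = 11059
r = -4634 / √(4140 × 11059) = -4634 / 6766.4067 ≈ -0.6849

-0.6849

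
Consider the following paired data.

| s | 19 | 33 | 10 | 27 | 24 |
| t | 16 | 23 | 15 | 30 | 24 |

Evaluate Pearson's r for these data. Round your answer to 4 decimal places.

n = 5, Σs = 113, Σt = 108, Σs² = 2855, Σt² = 2486, Σst = 2599
nΣst − ΣsΣt = 12995 − 12204 = 791
nΣs² − (Σs)² = 14275 − 12769 = 1506; nΣt² − (Σt)² = 12430 − 11664 = 766
r = 791 / √(1506 × 766) = 791 / 1074.0559 ≈ 0.7365

0.7365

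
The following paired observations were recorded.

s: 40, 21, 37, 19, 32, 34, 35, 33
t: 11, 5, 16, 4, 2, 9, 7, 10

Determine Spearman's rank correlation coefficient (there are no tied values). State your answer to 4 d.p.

0.8095

Rank s: 8, 2, 7, 1, 3, 5, 6, 4
Rank t: 7, 3, 8, 2, 1, 5, 4, 6
d = rank(s) − rank(t): 1, -1, -1, -1, 2, 0, 2, -2; Σd² = 16
ρ = 1 − 6Σd² / [n(n²−1)] = 1 − 6×16 / (8×63) = 1 − 96/504 ≈ 0.8095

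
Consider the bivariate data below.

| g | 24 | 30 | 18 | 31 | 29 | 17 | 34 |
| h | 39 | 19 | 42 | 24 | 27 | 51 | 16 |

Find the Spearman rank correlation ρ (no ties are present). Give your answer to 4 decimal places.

Rank g: 3, 5, 2, 6, 4, 1, 7
Rank h: 5, 2, 6, 3, 4, 7, 1
d = rank(g) − rank(h): -2, 3, -4, 3, 0, -6, 6; Σd² = 110
ρ = 1 − 6Σd² / [n(n²−1)] = 1 − 6×110 / (7×48) = 1 − 660/336 ≈ -0.9643

-0.9643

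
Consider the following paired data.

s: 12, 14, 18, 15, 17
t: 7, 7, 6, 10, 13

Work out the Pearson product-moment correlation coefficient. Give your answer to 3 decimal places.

0.269

n = 5, Σs = 76, Σt = 43, Σs² = 1178, Σt² = 403, Σst = 661
nΣst − ΣsΣt = 3305 − 3268 = 37
nΣs² − (Σs)² = 5890 − 5776 = 114; nΣt² − (Σt)² = 2015 − 1849 = 166
r = 37 / √(114 × 166) = 37 / 137.5645 ≈ 0.269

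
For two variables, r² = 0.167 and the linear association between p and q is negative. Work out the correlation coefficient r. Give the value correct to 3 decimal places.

|r| = √0.167 = 0.409
The association is negative, so r = −0.409.

-0.409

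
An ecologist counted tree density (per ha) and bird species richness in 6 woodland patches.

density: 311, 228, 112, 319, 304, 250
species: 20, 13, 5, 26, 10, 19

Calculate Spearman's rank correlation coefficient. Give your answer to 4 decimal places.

Rank density: 5, 2, 1, 6, 4, 3
Rank species: 5, 3, 1, 6, 2, 4
d = rank(density) − rank(species): 0, -1, 0, 0, 2, -1; Σd² = 6
ρ = 1 − 6Σd² / [n(n²−1)] = 1 − 6×6 / (6×35) = 1 − 36/210 ≈ 0.8286

0.8286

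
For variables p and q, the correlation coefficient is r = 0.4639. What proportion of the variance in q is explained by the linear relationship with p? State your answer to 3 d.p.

0.215

r² = (0.4639)² = 0.215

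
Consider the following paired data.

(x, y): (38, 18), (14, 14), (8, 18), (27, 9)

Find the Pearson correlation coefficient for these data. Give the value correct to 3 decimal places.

n = 4, Σx = 87, Σy = 59, Σx² = 2433, Σy² = 925, Σxy = 1267
nΣxy − ΣxΣy = 5068 − 5133 = -65
nΣx² − (Σx)² = 9732 − 7569 = 2163; nΣy² − (Σy)² = 3700 − 3481 = 219
r = -65 / √(2163 × 219) = -65 / 688.2565 ≈ -0.094

-0.094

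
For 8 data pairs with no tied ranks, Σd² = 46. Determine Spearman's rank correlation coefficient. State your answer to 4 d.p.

0.4524

ρ = 1 − 6Σd² / [n(n²−1)] = 1 − 6×46 / (8×63)
  = 1 − 276/504 = 1 − 0.54762 ≈ 0.4524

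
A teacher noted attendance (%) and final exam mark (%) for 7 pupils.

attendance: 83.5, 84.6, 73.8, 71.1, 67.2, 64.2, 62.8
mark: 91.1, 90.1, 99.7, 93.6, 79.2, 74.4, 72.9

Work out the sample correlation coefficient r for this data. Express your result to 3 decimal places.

0.684

n = 7, Σx = 507.2, Σy = 601, Σx² = 37212.38, Σy² = 52240.68, Σxy = 43918.97
nΣxy − ΣxΣy = 307432.79 − 304827.2 = 2605.59
nΣx² − (Σx)² = 260486.66 − 257251.84 = 3234.82; nΣy² − (Σy)² = 365684.76 − 361201 = 4483.76
r = 2605.59 / √(3234.82 × 4483.76) = 2605.59 / 3808.4323 ≈ 0.684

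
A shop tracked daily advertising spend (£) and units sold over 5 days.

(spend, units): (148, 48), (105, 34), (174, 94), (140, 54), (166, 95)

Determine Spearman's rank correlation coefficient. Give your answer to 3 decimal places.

Rank spend: 3, 1, 5, 2, 4
Rank units: 2, 1, 4, 3, 5
d = rank(spend) − rank(units): 1, 0, 1, -1, -1; Σd² = 4
ρ = 1 − 6Σd² / [n(n²−1)] = 1 − 6×4 / (5×24) = 1 − 24/120 ≈ 0.800

0.800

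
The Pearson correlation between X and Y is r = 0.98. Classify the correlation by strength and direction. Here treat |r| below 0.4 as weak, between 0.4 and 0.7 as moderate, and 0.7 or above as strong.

r = 0.98 > 0 so the relationship is positive.
|r| = 0.98, which falls in the strong range.

strong positive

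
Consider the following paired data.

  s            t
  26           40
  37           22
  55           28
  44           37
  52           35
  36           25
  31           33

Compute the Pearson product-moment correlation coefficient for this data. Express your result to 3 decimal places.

n = 7, Σs = 281, Σt = 220, Σs² = 11967, Σt² = 7176, Σst = 8765
nΣst − ΣsΣt = 61355 − 61820 = -465
nΣs² − (Σs)² = 83769 − 78961 = 4808; nΣt² − (Σt)² = 50232 − 48400 = 1832
r = -465 / √(4808 × 1832) = -465 / 2967.8706 ≈ -0.157

-0.157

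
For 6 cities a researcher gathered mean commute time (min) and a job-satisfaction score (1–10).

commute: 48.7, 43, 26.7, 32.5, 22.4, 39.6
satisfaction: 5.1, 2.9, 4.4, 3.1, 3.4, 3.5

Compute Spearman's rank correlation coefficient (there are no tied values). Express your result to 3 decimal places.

0.143

Rank commute: 6, 5, 2, 3, 1, 4
Rank satisfaction: 6, 1, 5, 2, 3, 4
d = rank(commute) − rank(satisfaction): 0, 4, -3, 1, -2, 0; Σd² = 30
ρ = 1 − 6Σd² / [n(n²−1)] = 1 − 6×30 / (6×35) = 1 − 180/210 ≈ 0.143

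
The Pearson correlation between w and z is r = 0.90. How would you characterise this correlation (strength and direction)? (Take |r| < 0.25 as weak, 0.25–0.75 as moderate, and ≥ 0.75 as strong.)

strong positive

r = 0.90 > 0 so the relationship is positive.
|r| = 0.90, which falls in the strong range.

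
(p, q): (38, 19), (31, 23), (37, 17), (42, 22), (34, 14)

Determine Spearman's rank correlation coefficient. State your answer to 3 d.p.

Rank p: 4, 1, 3, 5, 2
Rank q: 3, 5, 2, 4, 1
d = rank(p) − rank(q): 1, -4, 1, 1, 1; Σd² = 20
ρ = 1 − 6Σd² / [n(n²−1)] = 1 − 6×20 / (5×24) = 1 − 120/120 ≈ 0.000

0.000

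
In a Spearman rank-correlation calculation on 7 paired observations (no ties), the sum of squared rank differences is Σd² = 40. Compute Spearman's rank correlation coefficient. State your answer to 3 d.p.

ρ = 1 − 6Σd² / [n(n²−1)] = 1 − 6×40 / (7×48)
  = 1 − 240/336 = 1 − 0.7143 ≈ 0.286

0.286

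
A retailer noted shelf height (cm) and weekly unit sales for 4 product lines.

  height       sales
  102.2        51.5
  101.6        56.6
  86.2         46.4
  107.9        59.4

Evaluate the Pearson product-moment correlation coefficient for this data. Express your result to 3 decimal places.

0.907

n = 4, Σx = 397.9, Σy = 213.9, Σx² = 39840.25, Σy² = 11537.13, Σxy = 21422.8
nΣxy − ΣxΣy = 85691.2 − 85110.81 = 580.39
nΣx² − (Σx)² = 159361 − 158324.41 = 1036.59; nΣy² − (Σy)² = 46148.52 − 45753.21 = 395.31
r = 580.39 / √(1036.59 × 395.31) = 580.39 / 640.1362 ≈ 0.907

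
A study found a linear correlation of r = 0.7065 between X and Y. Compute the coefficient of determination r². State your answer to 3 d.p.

r² = (0.7065)² = 0.499

0.499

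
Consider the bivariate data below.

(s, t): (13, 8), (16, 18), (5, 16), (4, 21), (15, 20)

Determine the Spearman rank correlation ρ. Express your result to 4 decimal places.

Rank s: 3, 5, 2, 1, 4
Rank t: 1, 3, 2, 5, 4
d = rank(s) − rank(t): 2, 2, 0, -4, 0; Σd² = 24
ρ = 1 − 6Σd² / [n(n²−1)] = 1 − 6×24 / (5×24) = 1 − 144/120 ≈ -0.2000

-0.2000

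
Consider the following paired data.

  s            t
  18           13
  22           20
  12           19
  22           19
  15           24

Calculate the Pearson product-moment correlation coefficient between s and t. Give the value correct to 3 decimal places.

n = 5, Σs = 89, Σt = 95, Σs² = 1661, Σt² = 1867, Σst = 1680
nΣst − ΣsΣt = 8400 − 8455 = -55
nΣs² − (Σs)² = 8305 − 7921 = 384; nΣt² − (Σt)² = 9335 − 9025 = 310
r = -55 / √(384 × 310) = -55 / 345.0217 ≈ -0.159

-0.159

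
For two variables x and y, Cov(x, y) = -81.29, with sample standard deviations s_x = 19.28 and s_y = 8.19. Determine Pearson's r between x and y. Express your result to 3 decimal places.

-0.515

r = Cov(x,y) / (s_x · s_y) = -81.29 / (19.28 × 8.19)
  = -81.29 / 157.9032 ≈ -0.515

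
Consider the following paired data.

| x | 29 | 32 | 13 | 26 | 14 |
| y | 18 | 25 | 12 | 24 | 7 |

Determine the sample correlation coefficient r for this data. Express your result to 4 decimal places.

n = 5, Σx = 114, Σy = 86, Σx² = 2906, Σy² = 1718, Σxy = 2200
nΣxy − ΣxΣy = 11000 − 9804 = 1196
nΣx² − (Σx)² = 14530 − 12996 = 1534; nΣy² − (Σy)² = 8590 − 7396 = 1194
r = 1196 / √(1534 × 1194) = 1196 / 1353.3647 ≈ 0.8837

0.8837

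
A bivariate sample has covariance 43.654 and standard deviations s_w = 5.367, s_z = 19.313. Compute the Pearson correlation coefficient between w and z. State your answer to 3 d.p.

r = Cov(w,z) / (s_w · s_z) = 43.654 / (5.367 × 19.313)
  = 43.654 / 103.6529 ≈ 0.421

0.421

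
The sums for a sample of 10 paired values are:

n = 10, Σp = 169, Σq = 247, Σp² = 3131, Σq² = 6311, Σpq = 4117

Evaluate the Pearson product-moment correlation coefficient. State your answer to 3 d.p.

r = (nΣpq − ΣpΣq) / √[(nΣp² − (Σp)²)(nΣq² − (Σq)²)]
Numerator: 10×4117 − 169×247 = -573
Denominator: √[(31310 − 28561)(63110 − 61009)] = √[2749 × 2101] = 2403.2580
r = -573 / 2403.2580 ≈ -0.238

-0.238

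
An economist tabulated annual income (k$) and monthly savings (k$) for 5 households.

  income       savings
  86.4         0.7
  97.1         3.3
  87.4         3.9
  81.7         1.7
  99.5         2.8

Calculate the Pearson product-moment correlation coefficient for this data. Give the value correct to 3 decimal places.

0.466

n = 5, Σx = 452.1, Σy = 12.4, Σx² = 41107.27, Σy² = 37.32, Σxy = 1139.26
nΣxy − ΣxΣy = 5696.3 − 5606.04 = 90.26
nΣx² − (Σx)² = 205536.35 − 204394.41 = 1141.94; nΣy² − (Σy)² = 186.6 − 153.76 = 32.84
r = 90.26 / √(1141.94 × 32.84) = 90.26 / 193.6525 ≈ 0.466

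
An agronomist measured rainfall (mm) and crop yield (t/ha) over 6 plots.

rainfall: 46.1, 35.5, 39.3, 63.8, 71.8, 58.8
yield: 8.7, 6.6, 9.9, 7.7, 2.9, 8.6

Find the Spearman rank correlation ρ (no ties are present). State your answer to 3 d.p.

Rank rainfall: 3, 1, 2, 5, 6, 4
Rank yield: 5, 2, 6, 3, 1, 4
d = rank(rainfall) − rank(yield): -2, -1, -4, 2, 5, 0; Σd² = 50
ρ = 1 − 6Σd² / [n(n²−1)] = 1 − 6×50 / (6×35) = 1 − 300/210 ≈ -0.429

-0.429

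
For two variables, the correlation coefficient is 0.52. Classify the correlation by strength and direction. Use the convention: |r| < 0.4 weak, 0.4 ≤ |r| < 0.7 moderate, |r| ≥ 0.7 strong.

r = 0.52 > 0 so the relationship is positive.
|r| = 0.52, which falls in the moderate range.

moderate positive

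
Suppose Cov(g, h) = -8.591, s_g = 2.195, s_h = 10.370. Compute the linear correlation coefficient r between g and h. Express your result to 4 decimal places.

-0.3774

r = Cov(g,h) / (s_g · s_h) = -8.591 / (2.195 × 10.370)
  = -8.591 / 22.7621 ≈ -0.3774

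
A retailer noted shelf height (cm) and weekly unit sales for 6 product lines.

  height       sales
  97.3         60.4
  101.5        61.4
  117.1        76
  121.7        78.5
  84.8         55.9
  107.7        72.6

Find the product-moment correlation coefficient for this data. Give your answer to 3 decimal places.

n = 6, Σx = 630.1, Σy = 404.8, Σx² = 67083.17, Σy² = 27751.94, Σxy = 43121.41
nΣxy − ΣxΣy = 258728.46 − 255064.48 = 3663.98
nΣx² − (Σx)² = 402499.02 − 397026.01 = 5473.01; nΣy² − (Σy)² = 166511.64 − 163863.04 = 2648.6
r = 3663.98 / √(5473.01 × 2648.6) = 3663.98 / 3807.3369 ≈ 0.962

0.962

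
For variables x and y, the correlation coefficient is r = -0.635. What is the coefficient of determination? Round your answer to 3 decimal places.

0.403

r² = (-0.635)² = 0.403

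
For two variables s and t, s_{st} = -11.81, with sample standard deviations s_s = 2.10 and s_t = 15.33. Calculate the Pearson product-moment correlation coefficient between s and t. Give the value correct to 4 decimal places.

r = Cov(s,t) / (s_s · s_t) = -11.81 / (2.10 × 15.33)
  = -11.81 / 32.1930 ≈ -0.3668

-0.3668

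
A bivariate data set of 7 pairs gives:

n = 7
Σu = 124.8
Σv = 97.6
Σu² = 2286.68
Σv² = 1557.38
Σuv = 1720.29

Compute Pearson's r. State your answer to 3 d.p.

r = (nΣuv − ΣuΣv) / √[(nΣu² − (Σu)²)(nΣv² − (Σv)²)]
Numerator: 7×1720.29 − 124.8×97.6 = -138.45
Denominator: √[(16006.76 − 15575.04)(10901.66 − 9525.76)] = √[431.72 × 1375.9] = 770.7163
r = -138.45 / 770.7163 ≈ -0.180

-0.180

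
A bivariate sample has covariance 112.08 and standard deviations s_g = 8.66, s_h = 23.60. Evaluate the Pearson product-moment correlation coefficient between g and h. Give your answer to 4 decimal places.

0.5484

r = Cov(g,h) / (s_g · s_h) = 112.08 / (8.66 × 23.60)
  = 112.08 / 204.3760 ≈ 0.5484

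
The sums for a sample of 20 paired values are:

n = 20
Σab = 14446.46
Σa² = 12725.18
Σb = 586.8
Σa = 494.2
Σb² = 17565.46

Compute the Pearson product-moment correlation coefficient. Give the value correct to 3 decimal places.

r = (nΣab − ΣaΣb) / √[(nΣa² − (Σa)²)(nΣb² − (Σb)²)]
Numerator: 20×14446.46 − 494.2×586.8 = -1067.36
Denominator: √[(254503.6 − 244233.64)(351309.2 − 344334.24)] = √[10269.96 × 6974.96] = 8463.6021
r = -1067.36 / 8463.6021 ≈ -0.126

-0.126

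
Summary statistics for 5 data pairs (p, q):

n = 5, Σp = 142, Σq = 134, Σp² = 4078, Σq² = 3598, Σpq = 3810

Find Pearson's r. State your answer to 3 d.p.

0.251

r = (nΣpq − ΣpΣq) / √[(nΣp² − (Σp)²)(nΣq² − (Σq)²)]
Numerator: 5×3810 − 142×134 = 22
Denominator: √[(20390 − 20164)(17990 − 17956)] = √[226 × 34] = 87.6584
r = 22 / 87.6584 ≈ 0.251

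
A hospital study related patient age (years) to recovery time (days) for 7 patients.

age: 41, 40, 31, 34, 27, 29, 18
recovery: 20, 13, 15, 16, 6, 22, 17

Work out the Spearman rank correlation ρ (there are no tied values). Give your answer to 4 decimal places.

0.0714

Rank age: 7, 6, 4, 5, 2, 3, 1
Rank recovery: 6, 2, 3, 4, 1, 7, 5
d = rank(age) − rank(recovery): 1, 4, 1, 1, 1, -4, -4; Σd² = 52
ρ = 1 − 6Σd² / [n(n²−1)] = 1 − 6×52 / (7×48) = 1 − 312/336 ≈ 0.0714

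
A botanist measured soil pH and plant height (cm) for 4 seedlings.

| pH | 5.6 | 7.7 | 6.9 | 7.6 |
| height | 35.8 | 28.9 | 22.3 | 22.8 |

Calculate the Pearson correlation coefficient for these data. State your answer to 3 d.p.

-0.705

n = 4, Σx = 27.8, Σy = 109.8, Σx² = 196.02, Σy² = 3133.98, Σxy = 750.16
nΣxy − ΣxΣy = 3000.64 − 3052.44 = -51.8
nΣx² − (Σx)² = 784.08 − 772.84 = 11.24; nΣy² − (Σy)² = 12535.92 − 12056.04 = 479.88
r = -51.8 / √(11.24 × 479.88) = -51.8 / 73.4428 ≈ -0.705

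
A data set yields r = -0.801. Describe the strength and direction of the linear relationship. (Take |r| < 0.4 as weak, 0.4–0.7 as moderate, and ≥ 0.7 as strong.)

r = -0.801 < 0 so the relationship is negative.
|r| = 0.801, which falls in the strong range.

strong negative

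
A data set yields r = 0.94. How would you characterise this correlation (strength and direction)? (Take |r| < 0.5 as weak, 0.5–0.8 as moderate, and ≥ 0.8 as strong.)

r = 0.94 > 0 so the relationship is positive.
|r| = 0.94, which falls in the strong range.

strong positive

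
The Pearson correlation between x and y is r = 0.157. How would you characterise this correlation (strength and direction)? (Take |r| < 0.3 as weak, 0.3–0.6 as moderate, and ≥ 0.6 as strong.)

r = 0.157 > 0 so the relationship is positive.
|r| = 0.157, which falls in the weak range.

weak positive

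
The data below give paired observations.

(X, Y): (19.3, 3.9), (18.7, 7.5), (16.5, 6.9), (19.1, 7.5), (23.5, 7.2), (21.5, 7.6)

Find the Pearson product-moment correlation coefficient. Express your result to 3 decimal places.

n = 6, ΣX = 118.6, ΣY = 40.6, ΣX² = 2373.74, ΣY² = 284.92, ΣXY = 805.22
nΣXY − ΣXΣY = 4831.32 − 4815.16 = 16.16
nΣX² − (ΣX)² = 14242.44 − 14065.96 = 176.48; nΣY² − (ΣY)² = 1709.52 − 1648.36 = 61.16
r = 16.16 / √(176.48 × 61.16) = 16.16 / 103.8919 ≈ 0.156

0.156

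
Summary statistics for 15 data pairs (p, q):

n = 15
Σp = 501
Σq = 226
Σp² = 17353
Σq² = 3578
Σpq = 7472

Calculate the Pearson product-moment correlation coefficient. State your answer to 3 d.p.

r = (nΣpq − ΣpΣq) / √[(nΣp² − (Σp)²)(nΣq² − (Σq)²)]
Numerator: 15×7472 − 501×226 = -1146
Denominator: √[(260295 − 251001)(53670 − 51076)] = √[9294 × 2594] = 4910.0546
r = -1146 / 4910.0546 ≈ -0.233

-0.233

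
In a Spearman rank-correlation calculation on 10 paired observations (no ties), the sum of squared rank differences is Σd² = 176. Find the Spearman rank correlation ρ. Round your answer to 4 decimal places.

-0.0667

ρ = 1 − 6Σd² / [n(n²−1)] = 1 − 6×176 / (10×99)
  = 1 − 1056/990 = 1 − 1.06667 ≈ -0.0667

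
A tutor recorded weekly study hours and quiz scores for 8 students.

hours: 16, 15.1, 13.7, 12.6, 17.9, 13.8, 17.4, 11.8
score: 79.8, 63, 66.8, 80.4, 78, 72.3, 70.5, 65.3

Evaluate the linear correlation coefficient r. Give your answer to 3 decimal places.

0.271

n = 8, Σx = 118.3, Σy = 576.1, Σx² = 1783.31, Σy² = 41809.07, Σxy = 8547.48
nΣxy − ΣxΣy = 68379.84 − 68152.63 = 227.21
nΣx² − (Σx)² = 14266.48 − 13994.89 = 271.59; nΣy² − (Σy)² = 334472.56 − 331891.21 = 2581.35
r = 227.21 / √(271.59 × 2581.35) = 227.21 / 837.2985 ≈ 0.271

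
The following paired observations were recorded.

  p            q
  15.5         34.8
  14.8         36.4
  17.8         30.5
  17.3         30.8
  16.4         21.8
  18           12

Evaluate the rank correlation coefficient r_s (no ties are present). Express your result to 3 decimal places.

Rank p: 2, 1, 5, 4, 3, 6
Rank q: 5, 6, 3, 4, 2, 1
d = rank(p) − rank(q): -3, -5, 2, 0, 1, 5; Σd² = 64
ρ = 1 − 6Σd² / [n(n²−1)] = 1 − 6×64 / (6×35) = 1 − 384/210 ≈ -0.829

-0.829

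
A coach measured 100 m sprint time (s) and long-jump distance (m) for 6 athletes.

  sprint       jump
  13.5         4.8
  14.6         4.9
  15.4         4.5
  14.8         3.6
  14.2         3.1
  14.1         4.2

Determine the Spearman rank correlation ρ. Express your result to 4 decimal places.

-0.0857

Rank sprint: 1, 4, 6, 5, 3, 2
Rank jump: 5, 6, 4, 2, 1, 3
d = rank(sprint) − rank(jump): -4, -2, 2, 3, 2, -1; Σd² = 38
ρ = 1 − 6Σd² / [n(n²−1)] = 1 − 6×38 / (6×35) = 1 − 228/210 ≈ -0.0857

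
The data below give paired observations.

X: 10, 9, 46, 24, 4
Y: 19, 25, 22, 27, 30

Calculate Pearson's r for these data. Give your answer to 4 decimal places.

-0.3186

n = 5, ΣX = 93, ΣY = 123, ΣX² = 2889, ΣY² = 3099, ΣXY = 2195
nΣXY − ΣXΣY = 10975 − 11439 = -464
nΣX² − (ΣX)² = 14445 − 8649 = 5796; nΣY² − (ΣY)² = 15495 − 15129 = 366
r = -464 / √(5796 × 366) = -464 / 1456.4807 ≈ -0.3186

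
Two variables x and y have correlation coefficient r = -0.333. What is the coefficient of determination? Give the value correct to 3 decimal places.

0.111

r² = (-0.333)² = 0.111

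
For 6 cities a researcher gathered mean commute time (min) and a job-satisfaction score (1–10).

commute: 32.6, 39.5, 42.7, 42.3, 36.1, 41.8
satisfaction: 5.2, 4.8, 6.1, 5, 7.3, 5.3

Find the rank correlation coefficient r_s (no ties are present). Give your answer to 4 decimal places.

Rank commute: 1, 3, 6, 5, 2, 4
Rank satisfaction: 3, 1, 5, 2, 6, 4
d = rank(commute) − rank(satisfaction): -2, 2, 1, 3, -4, 0; Σd² = 34
ρ = 1 − 6Σd² / [n(n²−1)] = 1 − 6×34 / (6×35) = 1 − 204/210 ≈ 0.0286

0.0286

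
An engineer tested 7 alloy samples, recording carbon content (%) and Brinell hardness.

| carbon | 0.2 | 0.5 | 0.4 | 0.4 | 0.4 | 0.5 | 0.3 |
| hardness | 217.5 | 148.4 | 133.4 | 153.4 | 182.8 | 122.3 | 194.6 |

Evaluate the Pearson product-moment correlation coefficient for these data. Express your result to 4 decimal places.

-0.8755

n = 7, Σx = 2.7, Σy = 1152.4, Σx² = 1.11, Σy² = 196898.22, Σxy = 425.07
nΣxy − ΣxΣy = 2975.49 − 3111.48 = -135.99
nΣx² − (Σx)² = 7.77 − 7.29 = 0.48; nΣy² − (Σy)² = 1378287.54 − 1328025.76 = 50261.78
r = -135.99 / √(0.48 × 50261.78) = -135.99 / 155.3244 ≈ -0.8755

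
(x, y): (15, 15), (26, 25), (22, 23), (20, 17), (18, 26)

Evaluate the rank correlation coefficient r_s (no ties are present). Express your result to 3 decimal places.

0.400

Rank x: 1, 5, 4, 3, 2
Rank y: 1, 4, 3, 2, 5
d = rank(x) − rank(y): 0, 1, 1, 1, -3; Σd² = 12
ρ = 1 − 6Σd² / [n(n²−1)] = 1 − 6×12 / (5×24) = 1 − 72/120 ≈ 0.400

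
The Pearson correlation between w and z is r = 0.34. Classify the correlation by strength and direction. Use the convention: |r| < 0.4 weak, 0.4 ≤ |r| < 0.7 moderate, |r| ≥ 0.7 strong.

r = 0.34 > 0 so the relationship is positive.
|r| = 0.34, which falls in the weak range.

weak positive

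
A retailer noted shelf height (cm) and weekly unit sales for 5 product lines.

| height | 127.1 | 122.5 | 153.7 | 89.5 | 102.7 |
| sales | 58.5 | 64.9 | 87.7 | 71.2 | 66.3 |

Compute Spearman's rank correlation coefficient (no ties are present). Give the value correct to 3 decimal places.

Rank height: 4, 3, 5, 1, 2
Rank sales: 1, 2, 5, 4, 3
d = rank(height) − rank(sales): 3, 1, 0, -3, -1; Σd² = 20
ρ = 1 − 6Σd² / [n(n²−1)] = 1 − 6×20 / (5×24) = 1 − 120/120 ≈ 0.000

0.000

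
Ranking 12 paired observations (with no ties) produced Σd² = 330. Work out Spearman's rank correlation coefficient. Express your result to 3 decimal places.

ρ = 1 − 6Σd² / [n(n²−1)] = 1 − 6×330 / (12×143)
  = 1 − 1980/1716 = 1 − 1.1538 ≈ -0.154

-0.154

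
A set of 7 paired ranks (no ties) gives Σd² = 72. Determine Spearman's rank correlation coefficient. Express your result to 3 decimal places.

-0.286

ρ = 1 − 6Σd² / [n(n²−1)] = 1 − 6×72 / (7×48)
  = 1 − 432/336 = 1 − 1.2857 ≈ -0.286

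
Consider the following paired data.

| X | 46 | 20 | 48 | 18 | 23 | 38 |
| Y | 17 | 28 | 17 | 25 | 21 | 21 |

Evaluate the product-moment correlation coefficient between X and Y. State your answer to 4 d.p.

n = 6, ΣX = 193, ΣY = 129, ΣX² = 7117, ΣY² = 2869, ΣXY = 3889
nΣXY − ΣXΣY = 23334 − 24897 = -1563
nΣX² − (ΣX)² = 42702 − 37249 = 5453; nΣY² − (ΣY)² = 17214 − 16641 = 573
r = -1563 / √(5453 × 573) = -1563 / 1767.6450 ≈ -0.8842

-0.8842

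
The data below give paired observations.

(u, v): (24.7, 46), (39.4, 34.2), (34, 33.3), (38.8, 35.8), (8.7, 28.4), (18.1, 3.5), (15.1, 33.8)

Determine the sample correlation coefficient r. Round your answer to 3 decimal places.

0.349

n = 7, Σu = 178.8, Σv = 215, Σu² = 5455.2, Σv² = 7637.42, Σuv = 5825.73
nΣuv − ΣuΣv = 40780.11 − 38442 = 2338.11
nΣu² − (Σu)² = 38186.4 − 31969.44 = 6216.96; nΣv² − (Σv)² = 53461.94 − 46225 = 7236.94
r = 2338.11 / √(6216.96 × 7236.94) = 2338.11 / 6707.5902 ≈ 0.349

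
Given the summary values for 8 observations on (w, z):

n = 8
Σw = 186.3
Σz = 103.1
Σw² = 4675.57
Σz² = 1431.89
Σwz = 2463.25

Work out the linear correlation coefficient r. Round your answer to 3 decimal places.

0.334

r = (nΣwz − ΣwΣz) / √[(nΣw² − (Σw)²)(nΣz² − (Σz)²)]
Numerator: 8×2463.25 − 186.3×103.1 = 498.47
Denominator: √[(37404.56 − 34707.69)(11455.12 − 10629.61)] = √[2696.87 × 825.51] = 1492.0768
r = 498.47 / 1492.0768 ≈ 0.334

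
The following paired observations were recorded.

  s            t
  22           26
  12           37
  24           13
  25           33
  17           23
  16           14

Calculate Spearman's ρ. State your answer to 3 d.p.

-0.200

Rank s: 4, 1, 5, 6, 3, 2
Rank t: 4, 6, 1, 5, 3, 2
d = rank(s) − rank(t): 0, -5, 4, 1, 0, 0; Σd² = 42
ρ = 1 − 6Σd² / [n(n²−1)] = 1 − 6×42 / (6×35) = 1 − 252/210 ≈ -0.200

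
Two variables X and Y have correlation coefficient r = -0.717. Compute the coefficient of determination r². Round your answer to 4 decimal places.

0.5141

r² = (-0.717)² = 0.5141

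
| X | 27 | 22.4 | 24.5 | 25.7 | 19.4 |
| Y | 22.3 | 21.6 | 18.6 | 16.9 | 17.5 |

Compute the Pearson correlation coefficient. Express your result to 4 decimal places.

n = 5, ΣX = 119, ΣY = 96.9, ΣX² = 2867.86, ΣY² = 1901.67, ΣXY = 2315.47
nΣXY − ΣXΣY = 11577.35 − 11531.1 = 46.25
nΣX² − (ΣX)² = 14339.3 − 14161 = 178.3; nΣY² − (ΣY)² = 9508.35 − 9389.61 = 118.74
r = 46.25 / √(178.3 × 118.74) = 46.25 / 145.5038 ≈ 0.3179

0.3179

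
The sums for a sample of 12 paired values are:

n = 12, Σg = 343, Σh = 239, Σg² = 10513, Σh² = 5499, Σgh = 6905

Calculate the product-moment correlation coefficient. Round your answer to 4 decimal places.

r = (nΣgh − ΣgΣh) / √[(nΣg² − (Σg)²)(nΣh² − (Σh)²)]
Numerator: 12×6905 − 343×239 = 883
Denominator: √[(126156 − 117649)(65988 − 57121)] = √[8507 × 8867] = 8685.1349
r = 883 / 8685.1349 ≈ 0.1017

0.1017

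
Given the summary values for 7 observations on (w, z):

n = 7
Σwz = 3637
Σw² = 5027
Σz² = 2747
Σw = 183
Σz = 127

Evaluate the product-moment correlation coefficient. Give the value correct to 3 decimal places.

0.966

r = (nΣwz − ΣwΣz) / √[(nΣw² − (Σw)²)(nΣz² − (Σz)²)]
Numerator: 7×3637 − 183×127 = 2218
Denominator: √[(35189 − 33489)(19229 − 16129)] = √[1700 × 3100] = 2295.6481
r = 2218 / 2295.6481 ≈ 0.966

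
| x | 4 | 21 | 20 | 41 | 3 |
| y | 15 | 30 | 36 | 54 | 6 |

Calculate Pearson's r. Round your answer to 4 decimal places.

n = 5, Σx = 89, Σy = 141, Σx² = 2547, Σy² = 5373, Σxy = 3642
nΣxy − ΣxΣy = 18210 − 12549 = 5661
nΣx² − (Σx)² = 12735 − 7921 = 4814; nΣy² − (Σy)² = 26865 − 19881 = 6984
r = 5661 / √(4814 × 6984) = 5661 / 5798.3598 ≈ 0.9763

0.9763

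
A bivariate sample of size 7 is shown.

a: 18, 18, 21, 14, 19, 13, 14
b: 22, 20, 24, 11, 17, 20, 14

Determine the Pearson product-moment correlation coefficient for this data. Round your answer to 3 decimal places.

0.642

n = 7, Σa = 117, Σb = 128, Σa² = 2011, Σb² = 2466, Σab = 2193
nΣab − ΣaΣb = 15351 − 14976 = 375
nΣa² − (Σa)² = 14077 − 13689 = 388; nΣb² − (Σb)² = 17262 − 16384 = 878
r = 375 / √(388 × 878) = 375 / 583.6643 ≈ 0.642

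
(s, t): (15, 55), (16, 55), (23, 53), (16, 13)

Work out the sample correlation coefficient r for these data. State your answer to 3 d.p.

n = 4, Σs = 70, Σt = 176, Σs² = 1266, Σt² = 9028, Σst = 3132
nΣst − ΣsΣt = 12528 − 12320 = 208
nΣs² − (Σs)² = 5064 − 4900 = 164; nΣt² − (Σt)² = 36112 − 30976 = 5136
r = 208 / √(164 × 5136) = 208 / 917.7712 ≈ 0.227

0.227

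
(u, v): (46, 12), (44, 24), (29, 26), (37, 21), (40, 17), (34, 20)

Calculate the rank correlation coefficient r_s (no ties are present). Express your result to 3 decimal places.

-0.600

Rank u: 6, 5, 1, 3, 4, 2
Rank v: 1, 5, 6, 4, 2, 3
d = rank(u) − rank(v): 5, 0, -5, -1, 2, -1; Σd² = 56
ρ = 1 − 6Σd² / [n(n²−1)] = 1 − 6×56 / (6×35) = 1 − 336/210 ≈ -0.600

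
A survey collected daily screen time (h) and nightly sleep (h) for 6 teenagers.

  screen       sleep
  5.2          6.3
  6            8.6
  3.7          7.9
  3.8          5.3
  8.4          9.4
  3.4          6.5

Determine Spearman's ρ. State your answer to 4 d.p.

0.5429

Rank screen: 4, 5, 2, 3, 6, 1
Rank sleep: 2, 5, 4, 1, 6, 3
d = rank(screen) − rank(sleep): 2, 0, -2, 2, 0, -2; Σd² = 16
ρ = 1 − 6Σd² / [n(n²−1)] = 1 − 6×16 / (6×35) = 1 − 96/210 ≈ 0.5429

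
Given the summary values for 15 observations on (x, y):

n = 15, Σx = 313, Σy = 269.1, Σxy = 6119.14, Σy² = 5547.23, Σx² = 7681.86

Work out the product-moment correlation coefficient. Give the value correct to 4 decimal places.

0.5538

r = (nΣxy − ΣxΣy) / √[(nΣx² − (Σx)²)(nΣy² − (Σy)²)]
Numerator: 15×6119.14 − 313×269.1 = 7558.8
Denominator: √[(115227.9 − 97969)(83208.45 − 72414.81)] = √[17258.9 × 10793.64] = 13648.6759
r = 7558.8 / 13648.6759 ≈ 0.5538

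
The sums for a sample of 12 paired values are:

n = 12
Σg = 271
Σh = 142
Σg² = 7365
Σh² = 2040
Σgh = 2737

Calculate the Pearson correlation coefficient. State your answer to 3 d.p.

-0.702

r = (nΣgh − ΣgΣh) / √[(nΣg² − (Σg)²)(nΣh² − (Σh)²)]
Numerator: 12×2737 − 271×142 = -5638
Denominator: √[(88380 − 73441)(24480 − 20164)] = √[14939 × 4316] = 8029.7400
r = -5638 / 8029.7400 ≈ -0.702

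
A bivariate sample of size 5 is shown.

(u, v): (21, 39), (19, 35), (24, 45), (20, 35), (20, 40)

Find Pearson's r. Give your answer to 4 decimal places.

0.9025

n = 5, Σu = 104, Σv = 194, Σu² = 2178, Σv² = 7596, Σuv = 4064
nΣuv − ΣuΣv = 20320 − 20176 = 144
nΣu² − (Σu)² = 10890 − 10816 = 74; nΣv² − (Σv)² = 37980 − 37636 = 344
r = 144 / √(74 × 344) = 144 / 159.5494 ≈ 0.9025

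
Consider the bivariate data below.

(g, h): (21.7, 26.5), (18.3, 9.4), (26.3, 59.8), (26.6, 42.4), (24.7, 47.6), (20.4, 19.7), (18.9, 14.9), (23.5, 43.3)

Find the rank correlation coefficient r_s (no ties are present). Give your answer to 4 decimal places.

Rank g: 4, 1, 7, 8, 6, 3, 2, 5
Rank h: 4, 1, 8, 5, 7, 3, 2, 6
d = rank(g) − rank(h): 0, 0, -1, 3, -1, 0, 0, -1; Σd² = 12
ρ = 1 − 6Σd² / [n(n²−1)] = 1 − 6×12 / (8×63) = 1 − 72/504 ≈ 0.8571

0.8571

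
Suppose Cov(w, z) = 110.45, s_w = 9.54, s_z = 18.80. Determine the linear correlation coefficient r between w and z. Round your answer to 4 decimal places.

r = Cov(w,z) / (s_w · s_z) = 110.45 / (9.54 × 18.80)
  = 110.45 / 179.3520 ≈ 0.6158

0.6158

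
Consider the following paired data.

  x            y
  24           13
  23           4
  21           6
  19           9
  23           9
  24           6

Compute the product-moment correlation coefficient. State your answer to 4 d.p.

n = 6, Σx = 134, Σy = 47, Σx² = 3012, Σy² = 419, Σxy = 1052
nΣxy − ΣxΣy = 6312 − 6298 = 14
nΣx² − (Σx)² = 18072 − 17956 = 116; nΣy² − (Σy)² = 2514 − 2209 = 305
r = 14 / √(116 × 305) = 14 / 188.0957 ≈ 0.0744

0.0744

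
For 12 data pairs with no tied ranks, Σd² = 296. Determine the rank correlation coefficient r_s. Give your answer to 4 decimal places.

ρ = 1 − 6Σd² / [n(n²−1)] = 1 − 6×296 / (12×143)
  = 1 − 1776/1716 = 1 − 1.03497 ≈ -0.0350

-0.0350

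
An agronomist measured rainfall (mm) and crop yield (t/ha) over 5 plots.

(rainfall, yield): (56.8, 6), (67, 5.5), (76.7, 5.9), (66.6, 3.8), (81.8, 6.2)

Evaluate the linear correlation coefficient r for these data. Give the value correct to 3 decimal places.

n = 5, Σx = 348.9, Σy = 27.4, Σx² = 24724.93, Σy² = 153.94, Σxy = 1922.07
nΣxy − ΣxΣy = 9610.35 − 9559.86 = 50.49
nΣx² − (Σx)² = 123624.65 − 121731.21 = 1893.44; nΣy² − (Σy)² = 769.7 − 750.76 = 18.94
r = 50.49 / √(1893.44 × 18.94) = 50.49 / 189.3720 ≈ 0.267

0.267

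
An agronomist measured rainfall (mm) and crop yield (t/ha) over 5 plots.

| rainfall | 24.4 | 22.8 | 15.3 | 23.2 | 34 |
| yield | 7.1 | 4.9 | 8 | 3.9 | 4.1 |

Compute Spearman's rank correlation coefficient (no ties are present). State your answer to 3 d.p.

-0.500

Rank rainfall: 4, 2, 1, 3, 5
Rank yield: 4, 3, 5, 1, 2
d = rank(rainfall) − rank(yield): 0, -1, -4, 2, 3; Σd² = 30
ρ = 1 − 6Σd² / [n(n²−1)] = 1 − 6×30 / (5×24) = 1 − 180/120 ≈ -0.500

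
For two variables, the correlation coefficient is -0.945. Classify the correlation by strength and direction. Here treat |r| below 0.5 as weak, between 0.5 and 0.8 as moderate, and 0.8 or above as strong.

strong negative

r = -0.945 < 0 so the relationship is negative.
|r| = 0.945, which falls in the strong range.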